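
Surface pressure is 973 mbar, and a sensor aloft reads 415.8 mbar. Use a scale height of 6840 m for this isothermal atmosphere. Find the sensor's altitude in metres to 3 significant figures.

Invert the barometric formula: z = H ln(P₀/P).
P₀/P = 973/415.8 = 2.3401; ln(2.3401) = 0.85019.
z = 6840.0 × 0.85019 = 5815.3 m.

z ≈ 5820 m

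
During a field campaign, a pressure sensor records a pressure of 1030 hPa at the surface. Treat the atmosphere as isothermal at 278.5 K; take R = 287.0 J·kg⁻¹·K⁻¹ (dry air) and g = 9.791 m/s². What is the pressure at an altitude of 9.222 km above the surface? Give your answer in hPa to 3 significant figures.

Scale height: H = RT/g = 287.0 × 278.5 / 9.791 = 8163.6 m.
Barometric formula: P = P₀ exp(−z/H).
z/H = 9222.0/8163.6 = 1.1296; exp(−1.1296) = 0.32316.
P = 1030 × 0.32316 = 332.85 hPa.

P ≈ 333 hPa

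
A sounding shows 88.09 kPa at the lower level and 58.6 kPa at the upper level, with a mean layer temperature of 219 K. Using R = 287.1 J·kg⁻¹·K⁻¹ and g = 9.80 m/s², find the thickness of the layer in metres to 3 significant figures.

Δz ≈ 2620 m

Hypsometric equation: Δz = (R T̄/g) ln(P₁/P₂).
R T̄/g = 287.1 × 219 / 9.80 = 6415.8 m.
ln(88.09/58.6) = ln(1.5032) = 0.40760.
Δz = 6415.8 × 0.40760 = 2615.1 m.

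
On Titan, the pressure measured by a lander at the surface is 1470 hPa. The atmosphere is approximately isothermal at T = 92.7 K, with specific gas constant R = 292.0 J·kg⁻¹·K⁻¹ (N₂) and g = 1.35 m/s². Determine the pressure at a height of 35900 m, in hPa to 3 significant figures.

Scale height: H = RT/g = 292.0 × 92.7 / 1.35 = 20051 m.
Barometric formula: P = P₀ exp(−z/H).
z/H = 35900/20051 = 1.7904; exp(−1.7904) = 0.16689.
P = 1470 × 0.16689 = 245.33 hPa.

P ≈ 245 hPa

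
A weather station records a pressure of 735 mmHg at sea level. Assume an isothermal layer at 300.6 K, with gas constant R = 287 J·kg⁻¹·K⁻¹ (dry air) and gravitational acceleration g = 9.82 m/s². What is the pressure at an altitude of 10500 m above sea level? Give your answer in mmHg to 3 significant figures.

Scale height: H = RT/g = 287 × 300.6 / 9.82 = 8785.4 m.
Barometric formula: P = P₀ exp(−z/H).
z/H = 10500/8785.4 = 1.1952; exp(−1.1952) = 0.30264.
P = 735 × 0.30264 = 222.44 mmHg.

P ≈ 222 mmHg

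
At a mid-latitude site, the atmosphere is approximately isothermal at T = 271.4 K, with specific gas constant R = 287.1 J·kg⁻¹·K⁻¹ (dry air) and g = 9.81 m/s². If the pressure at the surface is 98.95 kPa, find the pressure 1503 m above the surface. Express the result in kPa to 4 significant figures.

P ≈ 81.89 kPa

Scale height: H = RT/g = 287.1 × 271.4 / 9.81 = 7942.8 m.
Barometric formula: P = P₀ exp(−z/H).
z/H = 1503.0/7942.8 = 0.18923; exp(−0.18923) = 0.82760.
P = 98.95 × 0.82760 = 81.891 kPa.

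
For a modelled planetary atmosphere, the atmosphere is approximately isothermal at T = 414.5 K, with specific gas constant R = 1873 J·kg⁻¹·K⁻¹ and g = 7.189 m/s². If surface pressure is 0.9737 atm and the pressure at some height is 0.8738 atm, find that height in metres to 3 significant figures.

z ≈ 11700 m

Scale height: H = RT/g = 1873 × 414.5 / 7.189 = 107990 m.
Invert the barometric formula: z = H ln(P₀/P).
P₀/P = 0.9737/0.8738 = 1.1143; ln(1.1143) = 0.10823.
z = 107990 × 0.10823 = 11688 m.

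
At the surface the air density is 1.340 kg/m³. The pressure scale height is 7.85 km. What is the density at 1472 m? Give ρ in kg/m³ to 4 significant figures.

In an isothermal atmosphere, density decays like pressure: ρ = ρ₀ exp(−z/H).
z/H = 1472.0/7850.0 = 0.18752; exp(−0.18752) = 0.82901.
ρ = 1.340 × 0.82901 = 1.1109 kg/m³.

ρ ≈ 1.111 kg/m³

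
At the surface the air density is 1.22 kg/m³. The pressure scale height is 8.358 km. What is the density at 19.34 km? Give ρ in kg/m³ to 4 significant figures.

ρ ≈ 0.1206 kg/m³

In an isothermal atmosphere, density decays like pressure: ρ = ρ₀ exp(−z/H).
z/H = 19340/8358.0 = 2.3140; exp(−2.3140) = 0.098865.
ρ = 1.22 × 0.098865 = 0.12062 kg/m³.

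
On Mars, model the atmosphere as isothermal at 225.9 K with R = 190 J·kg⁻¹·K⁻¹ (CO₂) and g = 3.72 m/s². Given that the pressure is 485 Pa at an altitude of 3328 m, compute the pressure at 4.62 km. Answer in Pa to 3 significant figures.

P ≈ 434 Pa

Scale height: H = RT/g = 190 × 225.9 / 3.72 = 11538 m.
Between two levels, P₂ = P₁ exp(−Δz/H) with Δz = z₂ − z₁.
Δz = 4620.0 − 3328.0 = 1292.0 m; Δz/H = 1292.0/11538 = 0.11198.
P₂ = 485 × exp(−0.11198) = 485 × 0.89406 = 433.62 Pa.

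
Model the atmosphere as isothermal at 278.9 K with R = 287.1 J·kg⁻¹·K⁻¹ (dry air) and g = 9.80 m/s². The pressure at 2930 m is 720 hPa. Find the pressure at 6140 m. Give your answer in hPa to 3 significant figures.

Scale height: H = RT/g = 287.1 × 278.9 / 9.80 = 8170.6 m.
Between two levels, P₂ = P₁ exp(−Δz/H) with Δz = z₂ − z₁.
Δz = 6140.0 − 2930.0 = 3210.0 m; Δz/H = 3210.0/8170.6 = 0.39287.
P₂ = 720 × exp(−0.39287) = 720 × 0.67512 = 486.09 hPa.

P ≈ 486 hPa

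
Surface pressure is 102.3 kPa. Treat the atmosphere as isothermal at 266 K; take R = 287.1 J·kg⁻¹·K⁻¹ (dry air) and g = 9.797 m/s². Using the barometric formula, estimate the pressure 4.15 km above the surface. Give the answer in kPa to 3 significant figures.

P ≈ 60.1 kPa

Scale height: H = RT/g = 287.1 × 266 / 9.797 = 7795.1 m.
Barometric formula: P = P₀ exp(−z/H).
z/H = 4150.0/7795.1 = 0.53239; exp(−0.53239) = 0.58720.
P = 102.3 × 0.58720 = 60.071 kPa.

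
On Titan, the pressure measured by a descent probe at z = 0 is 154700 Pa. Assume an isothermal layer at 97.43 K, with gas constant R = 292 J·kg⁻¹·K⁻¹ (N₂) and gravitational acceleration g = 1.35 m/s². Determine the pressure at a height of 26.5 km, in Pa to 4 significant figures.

P ≈ 43990 Pa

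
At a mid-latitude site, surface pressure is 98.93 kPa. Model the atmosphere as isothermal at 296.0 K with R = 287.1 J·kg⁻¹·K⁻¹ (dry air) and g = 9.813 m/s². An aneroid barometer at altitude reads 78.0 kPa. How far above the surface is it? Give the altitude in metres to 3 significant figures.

Scale height: H = RT/g = 287.1 × 296.0 / 9.813 = 8660.1 m.
Invert the barometric formula: z = H ln(P₀/P).
P₀/P = 98.93/78.0 = 1.2683; ln(1.2683) = 0.23768.
z = 8660.1 × 0.23768 = 2058.3 m.

z ≈ 2060 m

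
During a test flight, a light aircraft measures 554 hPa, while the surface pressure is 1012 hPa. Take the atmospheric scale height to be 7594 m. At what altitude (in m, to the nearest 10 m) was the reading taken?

Invert the barometric formula: z = H ln(P₀/P).
P₀/P = 1012/554 = 1.8267; ln(1.8267) = 0.60251.
z = 7594.0 × 0.60251 = 4575.5 m.

z ≈ 4580 m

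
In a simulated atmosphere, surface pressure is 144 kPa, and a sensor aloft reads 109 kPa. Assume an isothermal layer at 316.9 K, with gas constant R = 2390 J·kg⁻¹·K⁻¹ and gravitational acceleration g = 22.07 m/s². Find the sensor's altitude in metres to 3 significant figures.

z ≈ 9560 m

Scale height: H = RT/g = 2390 × 316.9 / 22.07 = 34318 m.
Invert the barometric formula: z = H ln(P₀/P).
P₀/P = 144/109 = 1.3211; ln(1.3211) = 0.27846.
z = 34318 × 0.27846 = 9556.2 m.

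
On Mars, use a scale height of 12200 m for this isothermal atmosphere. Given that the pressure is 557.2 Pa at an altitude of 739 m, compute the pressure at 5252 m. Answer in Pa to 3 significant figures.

Between two levels, P₂ = P₁ exp(−Δz/H) with Δz = z₂ − z₁.
Δz = 5252.0 − 739.00 = 4513.0 m; Δz/H = 4513.0/12200 = 0.36992.
P₂ = 557.2 × exp(−0.36992) = 557.2 × 0.69079 = 384.91 Pa.

P ≈ 385 Pa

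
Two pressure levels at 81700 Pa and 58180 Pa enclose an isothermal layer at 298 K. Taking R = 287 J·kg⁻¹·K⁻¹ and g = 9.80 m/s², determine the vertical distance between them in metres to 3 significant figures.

Hypsometric equation: Δz = (R T̄/g) ln(P₁/P₂).
R T̄/g = 287 × 298 / 9.80 = 8727.1 m.
ln(81700/58180) = ln(1.4043) = 0.33954.
Δz = 8727.1 × 0.33954 = 2963.2 m.

Δz ≈ 2960 m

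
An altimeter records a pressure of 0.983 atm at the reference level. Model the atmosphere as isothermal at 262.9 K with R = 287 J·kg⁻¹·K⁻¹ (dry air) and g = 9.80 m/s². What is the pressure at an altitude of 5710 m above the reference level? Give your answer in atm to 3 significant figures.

P ≈ 0.468 atm

Scale height: H = RT/g = 287 × 262.9 / 9.80 = 7699.2 m.
Barometric formula: P = P₀ exp(−z/H).
z/H = 5710.0/7699.2 = 0.74164; exp(−0.74164) = 0.47633.
P = 0.983 × 0.47633 = 0.46823 atm.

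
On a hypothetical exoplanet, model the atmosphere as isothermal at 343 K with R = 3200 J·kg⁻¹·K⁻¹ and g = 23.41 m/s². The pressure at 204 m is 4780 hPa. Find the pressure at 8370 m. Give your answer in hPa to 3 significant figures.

Scale height: H = RT/g = 3200 × 343 / 23.41 = 46886 m.
Between two levels, P₂ = P₁ exp(−Δz/H) with Δz = z₂ − z₁.
Δz = 8370.0 − 204.00 = 8166.0 m; Δz/H = 8166.0/46886 = 0.17417.
P₂ = 4780 × exp(−0.17417) = 4780 × 0.84015 = 4015.9 hPa.

P ≈ 4020 hPa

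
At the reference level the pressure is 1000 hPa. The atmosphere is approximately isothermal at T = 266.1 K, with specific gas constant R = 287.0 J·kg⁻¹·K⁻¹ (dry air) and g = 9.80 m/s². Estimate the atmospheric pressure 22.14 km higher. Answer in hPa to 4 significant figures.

P ≈ 58.37 hPa

Scale height: H = RT/g = 287.0 × 266.1 / 9.80 = 7792.9 m.
Barometric formula: P = P₀ exp(−z/H).
z/H = 22140/7792.9 = 2.8410; exp(−2.8410) = 0.058367.
P = 1000 × 0.058367 = 58.367 hPa.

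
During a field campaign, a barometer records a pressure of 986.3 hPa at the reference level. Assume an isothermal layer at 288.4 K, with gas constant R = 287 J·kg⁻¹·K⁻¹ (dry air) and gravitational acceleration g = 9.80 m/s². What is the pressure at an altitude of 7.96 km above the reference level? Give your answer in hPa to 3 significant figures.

Scale height: H = RT/g = 287 × 288.4 / 9.80 = 8446.0 m.
Barometric formula: P = P₀ exp(−z/H).
z/H = 7960.0/8446.0 = 0.94246; exp(−0.94246) = 0.38967.
P = 986.3 × 0.38967 = 384.33 hPa.

P ≈ 384 hPa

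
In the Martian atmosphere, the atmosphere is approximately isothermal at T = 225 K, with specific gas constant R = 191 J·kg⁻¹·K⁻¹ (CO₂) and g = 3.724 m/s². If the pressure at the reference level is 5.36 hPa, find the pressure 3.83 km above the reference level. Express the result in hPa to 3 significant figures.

P ≈ 3.85 hPa

Scale height: H = RT/g = 191 × 225 / 3.724 = 11540 m.
Barometric formula: P = P₀ exp(−z/H).
z/H = 3830.0/11540 = 0.33189; exp(−0.33189) = 0.71757.
P = 5.36 × 0.71757 = 3.8462 hPa.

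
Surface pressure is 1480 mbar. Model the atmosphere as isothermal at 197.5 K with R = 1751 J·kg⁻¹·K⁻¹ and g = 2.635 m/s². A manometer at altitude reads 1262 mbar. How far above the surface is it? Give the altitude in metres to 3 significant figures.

Scale height: H = RT/g = 1751 × 197.5 / 2.635 = 131240 m.
Invert the barometric formula: z = H ln(P₀/P).
P₀/P = 1480/1262 = 1.1727; ln(1.1727) = 0.15931.
z = 131240 × 0.15931 = 20908 m.

z ≈ 20900 m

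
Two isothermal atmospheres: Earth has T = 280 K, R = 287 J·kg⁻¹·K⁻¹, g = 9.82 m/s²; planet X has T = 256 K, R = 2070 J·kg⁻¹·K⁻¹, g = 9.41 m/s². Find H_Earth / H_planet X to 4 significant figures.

H = RT/g for each body.
H_Earth = 287 × 280 / 9.82 = 8183.3 m.
H_planet X = 2070 × 256 / 9.41 = 56315 m.
H_Earth/H_planet X = 8183.3/56315 = 0.14531.

H_Earth/H_planet X ≈ 0.1453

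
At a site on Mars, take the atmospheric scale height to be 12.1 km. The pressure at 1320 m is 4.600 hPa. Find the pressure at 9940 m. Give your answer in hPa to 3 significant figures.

Between two levels, P₂ = P₁ exp(−Δz/H) with Δz = z₂ − z₁.
Δz = 9940.0 − 1320.0 = 8620.0 m; Δz/H = 8620.0/12100 = 0.71240.
P₂ = 4.600 × exp(−0.71240) = 4.600 × 0.49047 = 2.2562 hPa.

P ≈ 2.26 hPa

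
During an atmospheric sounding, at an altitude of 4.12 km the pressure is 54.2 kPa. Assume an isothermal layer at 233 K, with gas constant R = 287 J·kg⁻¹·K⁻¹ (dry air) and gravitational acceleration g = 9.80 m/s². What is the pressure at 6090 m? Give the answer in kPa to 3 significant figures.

Scale height: H = RT/g = 287 × 233 / 9.80 = 6823.6 m.
Between two levels, P₂ = P₁ exp(−Δz/H) with Δz = z₂ − z₁.
Δz = 6090.0 − 4120.0 = 1970.0 m; Δz/H = 1970.0/6823.6 = 0.28870.
P₂ = 54.2 × exp(−0.28870) = 54.2 × 0.74924 = 40.609 kPa.

P ≈ 40.6 kPa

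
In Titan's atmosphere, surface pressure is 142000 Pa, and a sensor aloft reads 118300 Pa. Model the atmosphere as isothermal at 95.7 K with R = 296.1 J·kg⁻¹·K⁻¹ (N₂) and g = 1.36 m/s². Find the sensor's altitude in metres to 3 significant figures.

Scale height: H = RT/g = 296.1 × 95.7 / 1.36 = 20836 m.
Invert the barometric formula: z = H ln(P₀/P).
P₀/P = 142000/118300 = 1.2003; ln(1.2003) = 0.18257.
z = 20836 × 0.18257 = 3804.0 m.

z ≈ 3800 m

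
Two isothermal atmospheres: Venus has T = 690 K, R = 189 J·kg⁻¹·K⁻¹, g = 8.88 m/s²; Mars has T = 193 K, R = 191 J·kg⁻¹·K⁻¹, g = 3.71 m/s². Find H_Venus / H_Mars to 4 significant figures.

H = RT/g for each body.
H_Venus = 189 × 690 / 8.88 = 14686 m.
H_Mars = 191 × 193 / 3.71 = 9936.1 m.
H_Venus/H_Mars = 14686/9936.1 = 1.4780.

H_Venus/H_Mars ≈ 1.478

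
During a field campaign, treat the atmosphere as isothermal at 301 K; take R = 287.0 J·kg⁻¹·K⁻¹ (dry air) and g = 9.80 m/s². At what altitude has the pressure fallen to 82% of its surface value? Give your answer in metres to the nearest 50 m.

z ≈ 1750 m

Scale height: H = RT/g = 287.0 × 301 / 9.80 = 8815.0 m.
Set P/P₀ = exp(−z/H) = 0.82, so z = −H ln(0.82).
−ln(0.82) = 0.19845; z = 8815.0 × 0.19845 = 1749.3 m.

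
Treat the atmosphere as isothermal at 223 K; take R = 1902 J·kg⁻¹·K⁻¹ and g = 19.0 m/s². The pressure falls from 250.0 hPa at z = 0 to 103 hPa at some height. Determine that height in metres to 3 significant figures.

Scale height: H = RT/g = 1902 × 223 / 19.0 = 22323 m.
Invert the barometric formula: z = H ln(P₀/P).
P₀/P = 250.0/103 = 2.4272; ln(2.4272) = 0.88674.
z = 22323 × 0.88674 = 19795 m.

z ≈ 19800 m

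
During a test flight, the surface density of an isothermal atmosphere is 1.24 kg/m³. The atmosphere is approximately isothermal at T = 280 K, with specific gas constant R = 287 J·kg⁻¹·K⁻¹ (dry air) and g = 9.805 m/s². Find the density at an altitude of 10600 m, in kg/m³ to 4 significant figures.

Scale height: H = RT/g = 287 × 280 / 9.805 = 8195.8 m.
In an isothermal atmosphere, density decays like pressure: ρ = ρ₀ exp(−z/H).
z/H = 10600/8195.8 = 1.2933; exp(−1.2933) = 0.27436.
ρ = 1.24 × 0.27436 = 0.34021 kg/m³.

ρ ≈ 0.3402 kg/m³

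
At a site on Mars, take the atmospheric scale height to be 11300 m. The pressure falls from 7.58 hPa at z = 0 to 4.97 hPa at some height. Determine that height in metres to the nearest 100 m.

Invert the barometric formula: z = H ln(P₀/P).
P₀/P = 7.58/4.97 = 1.5252; ln(1.5252) = 0.42213.
z = 11300 × 0.42213 = 4770.1 m.

z ≈ 4800 m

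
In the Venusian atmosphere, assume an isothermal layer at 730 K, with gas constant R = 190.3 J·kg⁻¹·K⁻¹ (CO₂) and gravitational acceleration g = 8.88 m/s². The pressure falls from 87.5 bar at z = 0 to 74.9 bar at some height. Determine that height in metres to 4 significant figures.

Scale height: H = RT/g = 190.3 × 730 / 8.88 = 15644 m.
Invert the barometric formula: z = H ln(P₀/P).
P₀/P = 87.5/74.9 = 1.1682; ln(1.1682) = 0.15546.
z = 15644 × 0.15546 = 2432.0 m.

z ≈ 2432 m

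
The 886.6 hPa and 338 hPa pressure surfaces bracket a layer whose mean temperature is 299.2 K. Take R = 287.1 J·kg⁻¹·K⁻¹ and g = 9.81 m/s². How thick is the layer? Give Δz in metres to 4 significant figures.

Δz ≈ 8444 m

Hypsometric equation: Δz = (R T̄/g) ln(P₁/P₂).
R T̄/g = 287.1 × 299.2 / 9.81 = 8756.4 m.
ln(886.6/338) = ln(2.6231) = 0.96436.
Δz = 8756.4 × 0.96436 = 8444.3 m.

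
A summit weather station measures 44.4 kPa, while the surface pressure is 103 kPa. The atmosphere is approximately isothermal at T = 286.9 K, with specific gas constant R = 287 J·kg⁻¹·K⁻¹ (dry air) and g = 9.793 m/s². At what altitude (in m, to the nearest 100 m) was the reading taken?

Scale height: H = RT/g = 287 × 286.9 / 9.793 = 8408.1 m.
Invert the barometric formula: z = H ln(P₀/P).
P₀/P = 103/44.4 = 2.3198; ln(2.3198) = 0.84148.
z = 8408.1 × 0.84148 = 7075.2 m.

z ≈ 7100 m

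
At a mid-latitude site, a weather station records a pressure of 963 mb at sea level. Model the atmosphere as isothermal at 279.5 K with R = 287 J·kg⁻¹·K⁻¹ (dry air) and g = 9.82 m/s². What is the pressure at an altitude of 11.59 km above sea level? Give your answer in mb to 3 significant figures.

Scale height: H = RT/g = 287 × 279.5 / 9.82 = 8168.7 m.
Barometric formula: P = P₀ exp(−z/H).
z/H = 11590/8168.7 = 1.4188; exp(−1.4188) = 0.24200.
P = 963 × 0.24200 = 233.05 mb.

P ≈ 233 mb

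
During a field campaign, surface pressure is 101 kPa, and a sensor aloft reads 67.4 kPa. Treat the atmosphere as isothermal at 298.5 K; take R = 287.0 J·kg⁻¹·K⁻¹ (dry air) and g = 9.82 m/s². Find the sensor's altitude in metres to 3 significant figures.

z ≈ 3530 m

Scale height: H = RT/g = 287.0 × 298.5 / 9.82 = 8724.0 m.
Invert the barometric formula: z = H ln(P₀/P).
P₀/P = 101/67.4 = 1.4985; ln(1.4985) = 0.40446.
z = 8724.0 × 0.40446 = 3528.5 m.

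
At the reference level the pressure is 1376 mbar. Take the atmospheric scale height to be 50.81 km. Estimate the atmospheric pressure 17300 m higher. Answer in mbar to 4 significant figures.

Barometric formula: P = P₀ exp(−z/H).
z/H = 17300/50810 = 0.34048; exp(−0.34048) = 0.71143.
P = 1376 × 0.71143 = 978.93 mbar.

P ≈ 978.9 mbar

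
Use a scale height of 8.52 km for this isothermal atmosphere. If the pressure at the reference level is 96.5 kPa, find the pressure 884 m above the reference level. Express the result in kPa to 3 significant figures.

P ≈ 87.0 kPa

Barometric formula: P = P₀ exp(−z/H).
z/H = 884.00/8520.0 = 0.10376; exp(−0.10376) = 0.90144.
P = 96.5 × 0.90144 = 86.989 kPa.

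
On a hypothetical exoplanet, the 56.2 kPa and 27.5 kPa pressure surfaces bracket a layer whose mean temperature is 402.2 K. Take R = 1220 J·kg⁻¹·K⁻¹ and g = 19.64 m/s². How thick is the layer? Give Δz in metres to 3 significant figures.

Δz ≈ 17900 m

Hypsometric equation: Δz = (R T̄/g) ln(P₁/P₂).
R T̄/g = 1220 × 402.2 / 19.64 = 24984 m.
ln(56.2/27.5) = ln(2.0436) = 0.71471.
Δz = 24984 × 0.71471 = 17856 m.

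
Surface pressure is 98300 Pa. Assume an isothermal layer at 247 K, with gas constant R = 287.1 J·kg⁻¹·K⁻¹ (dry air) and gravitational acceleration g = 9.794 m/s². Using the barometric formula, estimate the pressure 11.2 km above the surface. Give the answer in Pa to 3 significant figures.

P ≈ 20900 Pa

Scale height: H = RT/g = 287.1 × 247 / 9.794 = 7240.5 m.
Barometric formula: P = P₀ exp(−z/H).
z/H = 11200/7240.5 = 1.5469; exp(−1.5469) = 0.21291.
P = 98300 × 0.21291 = 20929 Pa.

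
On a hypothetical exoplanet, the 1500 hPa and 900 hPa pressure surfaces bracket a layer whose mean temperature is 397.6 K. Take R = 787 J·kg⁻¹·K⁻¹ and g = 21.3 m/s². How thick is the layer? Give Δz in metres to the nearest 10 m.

Δz ≈ 7500 m

Hypsometric equation: Δz = (R T̄/g) ln(P₁/P₂).
R T̄/g = 787 × 397.6 / 21.3 = 14691 m.
ln(1500/900) = ln(1.6667) = 0.51085.
Δz = 14691 × 0.51085 = 7504.9 m.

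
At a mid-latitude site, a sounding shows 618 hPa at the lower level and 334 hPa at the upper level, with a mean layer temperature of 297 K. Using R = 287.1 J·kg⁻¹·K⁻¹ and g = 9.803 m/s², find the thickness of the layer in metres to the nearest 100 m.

Δz ≈ 5400 m

Hypsometric equation: Δz = (R T̄/g) ln(P₁/P₂).
R T̄/g = 287.1 × 297 / 9.803 = 8698.2 m.
ln(618/334) = ln(1.8503) = 0.61535.
Δz = 8698.2 × 0.61535 = 5352.4 m.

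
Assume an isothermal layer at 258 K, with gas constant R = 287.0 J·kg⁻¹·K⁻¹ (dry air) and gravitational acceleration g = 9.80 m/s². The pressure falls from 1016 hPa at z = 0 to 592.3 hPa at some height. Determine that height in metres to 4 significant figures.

Scale height: H = RT/g = 287.0 × 258 / 9.80 = 7555.7 m.
Invert the barometric formula: z = H ln(P₀/P).
P₀/P = 1016/592.3 = 1.7153; ln(1.7153) = 0.53959.
z = 7555.7 × 0.53959 = 4077.0 m.

z ≈ 4077 m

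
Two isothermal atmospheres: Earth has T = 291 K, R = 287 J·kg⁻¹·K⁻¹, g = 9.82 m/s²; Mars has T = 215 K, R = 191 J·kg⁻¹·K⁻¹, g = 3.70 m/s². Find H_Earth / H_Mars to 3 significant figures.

H_Earth/H_Mars ≈ 0.766

H = RT/g for each body.
H_Earth = 287 × 291 / 9.82 = 8504.8 m.
H_Mars = 191 × 215 / 3.70 = 11099 m.
H_Earth/H_Mars = 8504.8/11099 = 0.76627.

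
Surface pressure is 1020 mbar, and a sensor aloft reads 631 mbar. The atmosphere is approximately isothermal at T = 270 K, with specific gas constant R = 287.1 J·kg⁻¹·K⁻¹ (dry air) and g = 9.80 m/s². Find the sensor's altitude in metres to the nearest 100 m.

z ≈ 3800 m

Scale height: H = RT/g = 287.1 × 270 / 9.80 = 7909.9 m.
Invert the barometric formula: z = H ln(P₀/P).
P₀/P = 1020/631 = 1.6165; ln(1.6165) = 0.48026.
z = 7909.9 × 0.48026 = 3798.8 m.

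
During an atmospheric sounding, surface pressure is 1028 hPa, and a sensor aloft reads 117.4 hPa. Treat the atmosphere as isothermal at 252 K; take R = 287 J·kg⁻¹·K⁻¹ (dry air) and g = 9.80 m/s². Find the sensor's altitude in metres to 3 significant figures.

z ≈ 16000 m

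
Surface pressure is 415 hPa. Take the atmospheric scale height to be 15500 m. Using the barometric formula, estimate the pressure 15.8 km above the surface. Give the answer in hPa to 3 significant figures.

P ≈ 150 hPa

Barometric formula: P = P₀ exp(−z/H).
z/H = 15800/15500 = 1.0194; exp(−1.0194) = 0.36081.
P = 415 × 0.36081 = 149.74 hPa.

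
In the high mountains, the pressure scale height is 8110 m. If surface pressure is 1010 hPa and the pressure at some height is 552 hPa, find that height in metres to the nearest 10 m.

Invert the barometric formula: z = H ln(P₀/P).
P₀/P = 1010/552 = 1.8297; ln(1.8297) = 0.60415.
z = 8110.0 × 0.60415 = 4899.7 m.

z ≈ 4900 m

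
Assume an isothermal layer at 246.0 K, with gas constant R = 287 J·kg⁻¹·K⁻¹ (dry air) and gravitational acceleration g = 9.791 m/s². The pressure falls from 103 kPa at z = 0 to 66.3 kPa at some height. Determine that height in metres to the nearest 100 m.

Scale height: H = RT/g = 287 × 246.0 / 9.791 = 7210.9 m.
Invert the barometric formula: z = H ln(P₀/P).
P₀/P = 103/66.3 = 1.5535; ln(1.5535) = 0.44051.
z = 7210.9 × 0.44051 = 3176.5 m.

z ≈ 3200 m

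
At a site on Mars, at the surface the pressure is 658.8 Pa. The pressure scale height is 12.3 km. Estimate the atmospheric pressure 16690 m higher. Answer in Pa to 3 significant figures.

P ≈ 170 Pa

Barometric formula: P = P₀ exp(−z/H).
z/H = 16690/12300 = 1.3569; exp(−1.3569) = 0.25746.
P = 658.8 × 0.25746 = 169.61 Pa.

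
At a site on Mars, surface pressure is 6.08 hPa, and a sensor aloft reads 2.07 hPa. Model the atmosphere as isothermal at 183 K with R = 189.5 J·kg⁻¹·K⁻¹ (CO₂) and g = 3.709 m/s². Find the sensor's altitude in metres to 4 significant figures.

Scale height: H = RT/g = 189.5 × 183 / 3.709 = 9349.8 m.
Invert the barometric formula: z = H ln(P₀/P).
P₀/P = 6.08/2.07 = 2.9372; ln(2.9372) = 1.0775.
z = 9349.8 × 1.0775 = 10074 m.

z ≈ 10070 m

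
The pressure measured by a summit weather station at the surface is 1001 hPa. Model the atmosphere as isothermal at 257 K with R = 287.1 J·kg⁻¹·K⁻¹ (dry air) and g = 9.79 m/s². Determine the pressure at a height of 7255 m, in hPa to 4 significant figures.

P ≈ 382.3 hPa

Scale height: H = RT/g = 287.1 × 257 / 9.79 = 7536.7 m.
Barometric formula: P = P₀ exp(−z/H).
z/H = 7255.0/7536.7 = 0.96262; exp(−0.96262) = 0.38189.
P = 1001 × 0.38189 = 382.27 hPa.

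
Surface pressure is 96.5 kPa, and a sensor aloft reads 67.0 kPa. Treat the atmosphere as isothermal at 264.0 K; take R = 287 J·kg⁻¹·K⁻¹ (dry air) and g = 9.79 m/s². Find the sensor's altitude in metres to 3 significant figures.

z ≈ 2820 m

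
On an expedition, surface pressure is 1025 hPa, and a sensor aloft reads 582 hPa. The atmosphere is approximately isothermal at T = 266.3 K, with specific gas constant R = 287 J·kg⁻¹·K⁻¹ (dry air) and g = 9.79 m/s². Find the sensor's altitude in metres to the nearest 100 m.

z ≈ 4400 m

Scale height: H = RT/g = 287 × 266.3 / 9.79 = 7806.8 m.
Invert the barometric formula: z = H ln(P₀/P).
P₀/P = 1025/582 = 1.7612; ln(1.7612) = 0.56600.
z = 7806.8 × 0.56600 = 4418.6 m.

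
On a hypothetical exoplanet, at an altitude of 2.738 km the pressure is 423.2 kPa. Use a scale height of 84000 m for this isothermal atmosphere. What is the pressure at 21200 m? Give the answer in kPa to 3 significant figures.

P ≈ 340 kPa

Between two levels, P₂ = P₁ exp(−Δz/H) with Δz = z₂ − z₁.
Δz = 21200 − 2738.0 = 18462 m; Δz/H = 18462/84000 = 0.21979.
P₂ = 423.2 × exp(−0.21979) = 423.2 × 0.80269 = 339.70 kPa.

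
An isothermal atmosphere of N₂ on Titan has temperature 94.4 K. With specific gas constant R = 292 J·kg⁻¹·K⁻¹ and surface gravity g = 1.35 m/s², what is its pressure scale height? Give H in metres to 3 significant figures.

The scale height of an isothermal atmosphere is H = RT/g.
H = 292 × 94.4 / 1.35 = 27565/1.35 = 20419 m.

H ≈ 20400 m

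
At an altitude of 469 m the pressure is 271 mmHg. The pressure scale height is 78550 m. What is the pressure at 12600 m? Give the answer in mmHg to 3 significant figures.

Between two levels, P₂ = P₁ exp(−Δz/H) with Δz = z₂ − z₁.
Δz = 12600 − 469.00 = 12131 m; Δz/H = 12131/78550 = 0.15444.
P₂ = 271 × exp(−0.15444) = 271 × 0.85689 = 232.22 mmHg.

P ≈ 232 mmHg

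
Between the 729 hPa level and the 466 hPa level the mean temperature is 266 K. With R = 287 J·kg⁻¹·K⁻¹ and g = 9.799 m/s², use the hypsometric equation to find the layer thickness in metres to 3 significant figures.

Δz ≈ 3490 m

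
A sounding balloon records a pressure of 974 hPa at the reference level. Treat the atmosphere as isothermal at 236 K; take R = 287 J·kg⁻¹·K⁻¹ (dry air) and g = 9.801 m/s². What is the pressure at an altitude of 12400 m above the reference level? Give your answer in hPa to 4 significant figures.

P ≈ 161.9 hPa

Scale height: H = RT/g = 287 × 236 / 9.801 = 6910.7 m.
Barometric formula: P = P₀ exp(−z/H).
z/H = 12400/6910.7 = 1.7943; exp(−1.7943) = 0.16624.
P = 974 × 0.16624 = 161.92 hPa.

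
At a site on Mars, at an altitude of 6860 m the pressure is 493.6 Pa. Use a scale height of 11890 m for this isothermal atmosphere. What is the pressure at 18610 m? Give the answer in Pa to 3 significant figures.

P ≈ 184 Pa

Between two levels, P₂ = P₁ exp(−Δz/H) with Δz = z₂ − z₁.
Δz = 18610 − 6860.0 = 11750 m; Δz/H = 11750/11890 = 0.98823.
P₂ = 493.6 × exp(−0.98823) = 493.6 × 0.37223 = 183.73 Pa.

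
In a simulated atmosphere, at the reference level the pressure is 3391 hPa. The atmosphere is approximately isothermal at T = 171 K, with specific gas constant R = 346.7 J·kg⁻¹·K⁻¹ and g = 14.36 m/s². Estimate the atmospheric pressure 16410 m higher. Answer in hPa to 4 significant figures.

P ≈ 63.69 hPa

Scale height: H = RT/g = 346.7 × 171 / 14.36 = 4128.5 m.
Barometric formula: P = P₀ exp(−z/H).
z/H = 16410/4128.5 = 3.9748; exp(−3.9748) = 0.018783.
P = 3391 × 0.018783 = 63.693 hPa.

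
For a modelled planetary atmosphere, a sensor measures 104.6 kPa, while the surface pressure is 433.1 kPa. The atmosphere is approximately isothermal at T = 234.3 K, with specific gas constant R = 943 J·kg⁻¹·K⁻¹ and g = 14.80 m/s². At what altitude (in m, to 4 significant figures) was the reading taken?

z ≈ 21210 m

Scale height: H = RT/g = 943 × 234.3 / 14.80 = 14929 m.
Invert the barometric formula: z = H ln(P₀/P).
P₀/P = 433.1/104.6 = 4.1405; ln(4.1405) = 1.4208.
z = 14929 × 1.4208 = 21211 m.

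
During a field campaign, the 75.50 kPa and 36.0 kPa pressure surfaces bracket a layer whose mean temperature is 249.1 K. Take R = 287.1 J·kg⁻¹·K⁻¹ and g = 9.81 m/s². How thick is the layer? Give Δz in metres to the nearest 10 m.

Hypsometric equation: Δz = (R T̄/g) ln(P₁/P₂).
R T̄/g = 287.1 × 249.1 / 9.81 = 7290.2 m.
ln(75.50/36.0) = ln(2.0972) = 0.74060.
Δz = 7290.2 × 0.74060 = 5399.1 m.

Δz ≈ 5400 m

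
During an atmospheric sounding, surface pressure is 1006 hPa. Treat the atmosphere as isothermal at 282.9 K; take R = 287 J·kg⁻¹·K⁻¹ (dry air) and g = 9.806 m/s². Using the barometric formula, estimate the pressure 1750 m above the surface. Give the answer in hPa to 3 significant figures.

Scale height: H = RT/g = 287 × 282.9 / 9.806 = 8279.9 m.
Barometric formula: P = P₀ exp(−z/H).
z/H = 1750.0/8279.9 = 0.21136; exp(−0.21136) = 0.80948.
P = 1006 × 0.80948 = 814.34 hPa.

P ≈ 814 hPa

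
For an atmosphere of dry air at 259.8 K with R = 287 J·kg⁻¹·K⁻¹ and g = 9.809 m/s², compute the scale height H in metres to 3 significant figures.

The scale height of an isothermal atmosphere is H = RT/g.
H = 287 × 259.8 / 9.809 = 74563/9.809 = 7601.5 m.

H ≈ 7600 m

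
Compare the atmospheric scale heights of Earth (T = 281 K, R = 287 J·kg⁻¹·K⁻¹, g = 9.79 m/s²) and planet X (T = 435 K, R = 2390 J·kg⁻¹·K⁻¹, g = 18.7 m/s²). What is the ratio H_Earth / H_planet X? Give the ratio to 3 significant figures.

H = RT/g for each body.
H_Earth = 287 × 281 / 9.79 = 8237.7 m.
H_planet X = 2390 × 435 / 18.7 = 55596 m.
H_Earth/H_planet X = 8237.7/55596 = 0.14817.

H_Earth/H_planet X ≈ 0.148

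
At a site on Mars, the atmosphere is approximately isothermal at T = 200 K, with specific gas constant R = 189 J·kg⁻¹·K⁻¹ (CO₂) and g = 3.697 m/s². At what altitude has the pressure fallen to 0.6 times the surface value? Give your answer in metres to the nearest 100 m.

z ≈ 5200 m

Scale height: H = RT/g = 189 × 200 / 3.697 = 10225 m.
Set P/P₀ = exp(−z/H) = 0.6, so z = −H ln(0.6).
−ln(0.6) = 0.51083; z = 10225 × 0.51083 = 5223.2 m.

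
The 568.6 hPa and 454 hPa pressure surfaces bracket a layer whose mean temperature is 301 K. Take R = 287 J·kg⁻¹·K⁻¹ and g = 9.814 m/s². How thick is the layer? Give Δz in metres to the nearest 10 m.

Δz ≈ 1980 m

Hypsometric equation: Δz = (R T̄/g) ln(P₁/P₂).
R T̄/g = 287 × 301 / 9.814 = 8802.4 m.
ln(568.6/454) = ln(1.2524) = 0.22506.
Δz = 8802.4 × 0.22506 = 1981.1 m.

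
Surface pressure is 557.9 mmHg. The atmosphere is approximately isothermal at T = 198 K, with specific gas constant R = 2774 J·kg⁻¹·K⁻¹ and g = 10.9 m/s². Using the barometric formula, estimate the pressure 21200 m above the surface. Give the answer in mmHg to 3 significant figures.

Scale height: H = RT/g = 2774 × 198 / 10.9 = 50390 m.
Barometric formula: P = P₀ exp(−z/H).
z/H = 21200/50390 = 0.42072; exp(−0.42072) = 0.65657.
P = 557.9 × 0.65657 = 366.30 mmHg.

P ≈ 366 mmHg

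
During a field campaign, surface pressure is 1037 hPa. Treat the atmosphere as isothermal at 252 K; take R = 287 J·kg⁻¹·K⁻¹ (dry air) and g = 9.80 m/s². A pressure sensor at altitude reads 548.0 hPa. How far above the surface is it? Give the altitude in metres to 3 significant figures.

Scale height: H = RT/g = 287 × 252 / 9.80 = 7380.0 m.
Invert the barometric formula: z = H ln(P₀/P).
P₀/P = 1037/548.0 = 1.8923; ln(1.8923) = 0.63779.
z = 7380.0 × 0.63779 = 4706.9 m.

z ≈ 4710 m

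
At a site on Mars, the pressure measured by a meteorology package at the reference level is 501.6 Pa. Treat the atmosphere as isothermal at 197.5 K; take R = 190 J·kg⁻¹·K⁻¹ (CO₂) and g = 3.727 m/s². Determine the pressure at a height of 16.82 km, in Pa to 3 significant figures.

P ≈ 94.4 Pa

Scale height: H = RT/g = 190 × 197.5 / 3.727 = 10068 m.
Barometric formula: P = P₀ exp(−z/H).
z/H = 16820/10068 = 1.6706; exp(−1.6706) = 0.18813.
P = 501.6 × 0.18813 = 94.366 Pa.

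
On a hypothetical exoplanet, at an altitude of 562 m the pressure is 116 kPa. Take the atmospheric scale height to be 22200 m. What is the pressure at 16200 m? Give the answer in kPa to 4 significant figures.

Between two levels, P₂ = P₁ exp(−Δz/H) with Δz = z₂ − z₁.
Δz = 16200 − 562.00 = 15638 m; Δz/H = 15638/22200 = 0.70441.
P₂ = 116 × exp(−0.70441) = 116 × 0.49440 = 57.350 kPa.

P ≈ 57.35 kPa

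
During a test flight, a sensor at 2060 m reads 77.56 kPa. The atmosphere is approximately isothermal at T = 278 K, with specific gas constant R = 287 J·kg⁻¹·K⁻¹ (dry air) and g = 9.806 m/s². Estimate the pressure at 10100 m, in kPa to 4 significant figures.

Scale height: H = RT/g = 287 × 278 / 9.806 = 8136.4 m.
Between two levels, P₂ = P₁ exp(−Δz/H) with Δz = z₂ − z₁.
Δz = 10100 − 2060.0 = 8040.0 m; Δz/H = 8040.0/8136.4 = 0.98815.
P₂ = 77.56 × exp(−0.98815) = 77.56 × 0.37226 = 28.872 kPa.

P ≈ 28.87 kPa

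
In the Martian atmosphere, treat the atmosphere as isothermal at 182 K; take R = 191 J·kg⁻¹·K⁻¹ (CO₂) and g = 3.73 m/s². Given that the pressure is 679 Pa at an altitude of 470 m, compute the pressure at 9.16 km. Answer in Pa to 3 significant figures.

P ≈ 267 Pa

Scale height: H = RT/g = 191 × 182 / 3.73 = 9319.6 m.
Between two levels, P₂ = P₁ exp(−Δz/H) with Δz = z₂ − z₁.
Δz = 9160.0 − 470.00 = 8690.0 m; Δz/H = 8690.0/9319.6 = 0.93244.
P₂ = 679 × exp(−0.93244) = 679 × 0.39359 = 267.25 Pa.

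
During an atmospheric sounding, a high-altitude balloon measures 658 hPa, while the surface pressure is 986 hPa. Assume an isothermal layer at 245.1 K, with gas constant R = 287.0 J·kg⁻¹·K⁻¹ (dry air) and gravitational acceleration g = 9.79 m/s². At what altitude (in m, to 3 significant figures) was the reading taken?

Scale height: H = RT/g = 287.0 × 245.1 / 9.79 = 7185.3 m.
Invert the barometric formula: z = H ln(P₀/P).
P₀/P = 986/658 = 1.4985; ln(1.4985) = 0.40446.
z = 7185.3 × 0.40446 = 2906.2 m.

z ≈ 2910 m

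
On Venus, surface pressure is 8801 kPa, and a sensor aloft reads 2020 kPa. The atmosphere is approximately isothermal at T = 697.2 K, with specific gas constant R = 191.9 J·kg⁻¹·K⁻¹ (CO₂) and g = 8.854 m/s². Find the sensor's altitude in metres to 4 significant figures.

Scale height: H = RT/g = 191.9 × 697.2 / 8.854 = 15111 m.
Invert the barometric formula: z = H ln(P₀/P).
P₀/P = 8801/2020 = 4.3569; ln(4.3569) = 1.4718.
z = 15111 × 1.4718 = 22240 m.

z ≈ 22240 m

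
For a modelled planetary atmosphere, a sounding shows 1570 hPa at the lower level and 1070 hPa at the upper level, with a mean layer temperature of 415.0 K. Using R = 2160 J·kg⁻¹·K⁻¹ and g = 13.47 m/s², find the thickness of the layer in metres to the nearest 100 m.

Hypsometric equation: Δz = (R T̄/g) ln(P₁/P₂).
R T̄/g = 2160 × 415.0 / 13.47 = 66548 m.
ln(1570/1070) = ln(1.4673) = 0.38342.
Δz = 66548 × 0.38342 = 25516 m.

Δz ≈ 25500 m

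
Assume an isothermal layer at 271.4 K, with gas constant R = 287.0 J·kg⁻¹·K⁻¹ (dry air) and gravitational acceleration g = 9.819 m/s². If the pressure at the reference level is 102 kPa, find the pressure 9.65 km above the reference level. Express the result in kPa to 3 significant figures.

Scale height: H = RT/g = 287.0 × 271.4 / 9.819 = 7932.8 m.
Barometric formula: P = P₀ exp(−z/H).
z/H = 9650.0/7932.8 = 1.2165; exp(−1.2165) = 0.29627.
P = 102 × 0.29627 = 30.220 kPa.

P ≈ 30.2 kPa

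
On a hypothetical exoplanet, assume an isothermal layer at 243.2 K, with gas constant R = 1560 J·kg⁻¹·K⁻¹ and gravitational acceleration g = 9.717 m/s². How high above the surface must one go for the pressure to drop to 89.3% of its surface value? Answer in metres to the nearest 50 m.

z ≈ 4400 m

Scale height: H = RT/g = 1560 × 243.2 / 9.717 = 39044 m.
Set P/P₀ = exp(−z/H) = 0.893, so z = −H ln(0.893).
−ln(0.893) = 0.11317; z = 39044 × 0.11317 = 4418.6 m.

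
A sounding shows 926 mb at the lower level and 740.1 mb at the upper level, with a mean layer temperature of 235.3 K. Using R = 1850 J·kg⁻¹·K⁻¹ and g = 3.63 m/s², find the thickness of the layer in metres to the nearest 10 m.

Δz ≈ 26870 m

Hypsometric equation: Δz = (R T̄/g) ln(P₁/P₂).
R T̄/g = 1850 × 235.3 / 3.63 = 119920 m.
ln(926/740.1) = ln(1.2512) = 0.22410.
Δz = 119920 × 0.22410 = 26874 m.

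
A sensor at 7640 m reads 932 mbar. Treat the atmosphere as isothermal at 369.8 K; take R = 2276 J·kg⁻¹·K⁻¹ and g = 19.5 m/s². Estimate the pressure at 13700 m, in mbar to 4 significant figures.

P ≈ 809.9 mbar

Scale height: H = RT/g = 2276 × 369.8 / 19.5 = 43162 m.
Between two levels, P₂ = P₁ exp(−Δz/H) with Δz = z₂ − z₁.
Δz = 13700 − 7640.0 = 6060.0 m; Δz/H = 6060.0/43162 = 0.14040.
P₂ = 932 × exp(−0.14040) = 932 × 0.86901 = 809.92 mbar.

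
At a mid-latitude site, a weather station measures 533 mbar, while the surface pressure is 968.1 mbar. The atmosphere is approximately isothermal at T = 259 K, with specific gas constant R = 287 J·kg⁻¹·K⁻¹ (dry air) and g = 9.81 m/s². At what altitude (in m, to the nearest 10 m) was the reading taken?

Scale height: H = RT/g = 287 × 259 / 9.81 = 7577.3 m.
Invert the barometric formula: z = H ln(P₀/P).
P₀/P = 968.1/533 = 1.8163; ln(1.8163) = 0.59680.
z = 7577.3 × 0.59680 = 4522.1 m.

z ≈ 4520 m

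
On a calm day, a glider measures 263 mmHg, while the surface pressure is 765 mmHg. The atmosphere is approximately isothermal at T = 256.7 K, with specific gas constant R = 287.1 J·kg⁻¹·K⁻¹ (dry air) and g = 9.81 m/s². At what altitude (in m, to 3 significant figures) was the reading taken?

z ≈ 8020 m

Scale height: H = RT/g = 287.1 × 256.7 / 9.81 = 7512.6 m.
Invert the barometric formula: z = H ln(P₀/P).
P₀/P = 765/263 = 2.9087; ln(2.9087) = 1.0677.
z = 7512.6 × 1.0677 = 8021.2 m.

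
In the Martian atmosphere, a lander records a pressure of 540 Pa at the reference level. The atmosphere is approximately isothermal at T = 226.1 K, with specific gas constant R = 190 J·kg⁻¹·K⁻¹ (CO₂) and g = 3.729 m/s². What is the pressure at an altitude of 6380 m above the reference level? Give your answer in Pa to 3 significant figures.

Scale height: H = RT/g = 190 × 226.1 / 3.729 = 11520 m.
Barometric formula: P = P₀ exp(−z/H).
z/H = 6380.0/11520 = 0.55382; exp(−0.55382) = 0.57475.
P = 540 × 0.57475 = 310.37 Pa.

P ≈ 310 Pa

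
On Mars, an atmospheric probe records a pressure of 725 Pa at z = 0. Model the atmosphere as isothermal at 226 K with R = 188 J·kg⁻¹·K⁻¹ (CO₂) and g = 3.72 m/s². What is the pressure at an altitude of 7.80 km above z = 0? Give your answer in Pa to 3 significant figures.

Scale height: H = RT/g = 188 × 226 / 3.72 = 11422 m.
Barometric formula: P = P₀ exp(−z/H).
z/H = 7800.0/11422 = 0.68289; exp(−0.68289) = 0.50515.
P = 725 × 0.50515 = 366.23 Pa.

P ≈ 366 Pa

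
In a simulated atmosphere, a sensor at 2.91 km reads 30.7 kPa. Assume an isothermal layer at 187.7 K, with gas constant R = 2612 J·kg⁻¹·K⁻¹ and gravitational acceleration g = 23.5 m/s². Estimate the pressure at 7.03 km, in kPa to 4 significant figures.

Scale height: H = RT/g = 2612 × 187.7 / 23.5 = 20863 m.
Between two levels, P₂ = P₁ exp(−Δz/H) with Δz = z₂ − z₁.
Δz = 7030.0 − 2910.0 = 4120.0 m; Δz/H = 4120.0/20863 = 0.19748.
P₂ = 30.7 × exp(−0.19748) = 30.7 × 0.82080 = 25.199 kPa.

P ≈ 25.20 kPa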